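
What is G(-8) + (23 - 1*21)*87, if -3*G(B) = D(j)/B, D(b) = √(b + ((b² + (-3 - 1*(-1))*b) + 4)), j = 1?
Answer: 2089/12 ≈ 174.08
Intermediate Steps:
D(b) = √(4 + b² - b) (D(b) = √(b + ((b² + (-3 + 1)*b) + 4)) = √(b + ((b² - 2*b) + 4)) = √(b + (4 + b² - 2*b)) = √(4 + b² - b))
G(B) = -2/(3*B) (G(B) = -√(4 + 1² - 1*1)/(3*B) = -√(4 + 1 - 1)/(3*B) = -√4/(3*B) = -2/(3*B))
G(-8) + (23 - 1*21)*87 = -⅔/(-8) + (23 - 1*21)*87 = -⅔*(-⅛) + (23 - 21)*87 = 1/12 + 2*87 = 1/12 + 174 = 2089/12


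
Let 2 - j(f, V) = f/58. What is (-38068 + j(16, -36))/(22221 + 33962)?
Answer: -1103922/1629307 ≈ -0.67754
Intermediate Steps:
j(f, V) = 2 - f/58
(-38068 + j(16, -36))/(22221 + 33962) = (-38068 + (2 - 1/58*16))/(22221 + 33962) = (-38068 + (2 - 8/29))/56183 = (-38068 + 50/29)*(1/56183) = -1103922/29*1/56183 = -1103922/1629307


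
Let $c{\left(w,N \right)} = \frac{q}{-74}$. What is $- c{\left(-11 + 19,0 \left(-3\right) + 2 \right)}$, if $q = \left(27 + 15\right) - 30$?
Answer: $\frac{6}{37} \approx 0.16216$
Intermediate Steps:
$q = 12$ ($q = 42 - 30 = 12$)
$c{\left(w,N \right)} = - \frac{6}{37}$ ($c{\left(w,N \right)} = \frac{12}{-74} = 12 \left(- \frac{1}{74}\right) = - \frac{6}{37}$)
$- c{\left(-11 + 19,0 \left(-3\right) + 2 \right)} = \left(-1\right) \left(- \frac{6}{37}\right) = \frac{6}{37}$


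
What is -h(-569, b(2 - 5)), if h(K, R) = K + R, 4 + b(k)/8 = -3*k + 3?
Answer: 505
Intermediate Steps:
b(k) = -8 - 24*k (b(k) = -32 + 8*(-3*k + 3) = -32 + 8*(3 - 3*k) = -32 + (24 - 24*k) = -8 - 24*k)
-h(-569, b(2 - 5)) = -(-569 + (-8 - 24*(2 - 5))) = -(-569 + (-8 - 24*(-3))) = -(-569 + (-8 + 72)) = -(-569 + 64) = -1*(-505) = 505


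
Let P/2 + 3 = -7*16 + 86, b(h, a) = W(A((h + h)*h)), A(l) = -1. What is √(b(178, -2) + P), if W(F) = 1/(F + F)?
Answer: 3*I*√26/2 ≈ 7.6485*I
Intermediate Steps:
W(F) = 1/(2*F)
b(h, a) = -½ (b(h, a) = (½)/(-1) = (½)*(-1) = -½)
P = -58 (P = -6 + 2*(-7*16 + 86) = -6 + 2*(-112 + 86) = -6 + 2*(-26) = -6 - 52 = -58)
√(b(178, -2) + P) = √(-½ - 58) = √(-117/2) = 3*I*√26/2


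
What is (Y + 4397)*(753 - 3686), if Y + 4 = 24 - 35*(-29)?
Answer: -15932056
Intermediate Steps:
Y = 1035 (Y = -4 + (24 - 35*(-29)) = -4 + (24 + 1015) = -4 + 1039 = 1035)
(Y + 4397)*(753 - 3686) = (1035 + 4397)*(753 - 3686) = 5432*(-2933) = -15932056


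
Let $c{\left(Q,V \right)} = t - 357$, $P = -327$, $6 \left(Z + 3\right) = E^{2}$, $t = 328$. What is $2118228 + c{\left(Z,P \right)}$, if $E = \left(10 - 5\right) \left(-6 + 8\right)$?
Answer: $2118199$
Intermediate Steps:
$E = 10$ ($E = 5 \cdot 2 = 10$)
$Z = \frac{41}{3}$ ($Z = -3 + \frac{10^{2}}{6} = -3 + \frac{1}{6} \cdot 100 = -3 + \frac{50}{3} = \frac{41}{3} \approx 13.667$)
$c{\left(Q,V \right)} = -29$ ($c{\left(Q,V \right)} = 328 - 357 = -29$)
$2118228 + c{\left(Z,P \right)} = 2118228 - 29 = 2118199$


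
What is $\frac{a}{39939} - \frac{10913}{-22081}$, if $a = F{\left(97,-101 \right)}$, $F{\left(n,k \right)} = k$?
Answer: $\frac{433624126}{881893059} \approx 0.4917$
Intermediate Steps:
$a = -101$
$\frac{a}{39939} - \frac{10913}{-22081} = - \frac{101}{39939} - \frac{10913}{-22081} = \left(-101\right) \frac{1}{39939} - - \frac{10913}{22081} = - \frac{101}{39939} + \frac{10913}{22081} = \frac{433624126}{881893059}$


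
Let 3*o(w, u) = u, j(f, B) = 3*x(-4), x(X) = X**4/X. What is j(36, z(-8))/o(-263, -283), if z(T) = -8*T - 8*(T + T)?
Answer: 576/283 ≈ 2.0353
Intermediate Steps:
x(X) = X**3
z(T) = -24*T (z(T) = -8*T - 16*T = -24*T)
j(f, B) = -192 (j(f, B) = 3*(-4)**3 = 3*(-64) = -192)
o(w, u) = u/3
j(36, z(-8))/o(-263, -283) = -192/((1/3)*(-283)) = -192/(-283/3) = -192*(-3/283) = 576/283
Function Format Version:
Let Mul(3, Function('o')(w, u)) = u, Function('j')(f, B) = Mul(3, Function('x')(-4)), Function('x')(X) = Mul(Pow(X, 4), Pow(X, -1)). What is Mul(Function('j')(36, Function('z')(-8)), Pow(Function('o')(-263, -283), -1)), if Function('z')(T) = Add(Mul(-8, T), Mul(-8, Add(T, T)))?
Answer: Rational(576, 283) ≈ 2.0353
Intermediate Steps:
Function('x')(X) = Pow(X, 3)
Function('z')(T) = Mul(-24, T) (Function('z')(T) = Add(Mul(-8, T), Mul(-8, Mul(2, T))) = Add(Mul(-8, T), Mul(-16, T)) = Mul(-24, T))
Function('j')(f, B) = -192 (Function('j')(f, B) = Mul(3, Pow(-4, 3)) = Mul(3, -64) = -192)
Function('o')(w, u) = Mul(Rational(1, 3), u)
Mul(Function('j')(36, Function('z')(-8)), Pow(Function('o')(-263, -283), -1)) = Mul(-192, Pow(Mul(Rational(1, 3), -283), -1)) = Mul(-192, Pow(Rational(-283, 3), -1)) = Mul(-192, Rational(-3, 283)) = Rational(576, 283)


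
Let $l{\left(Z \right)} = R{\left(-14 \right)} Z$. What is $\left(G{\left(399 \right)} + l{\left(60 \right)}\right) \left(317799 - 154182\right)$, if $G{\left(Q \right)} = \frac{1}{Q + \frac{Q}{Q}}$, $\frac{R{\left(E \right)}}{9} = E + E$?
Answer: $- \frac{989555452383}{400} \approx -2.4739 \cdot 10^{9}$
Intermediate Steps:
$R{\left(E \right)} = 18 E$ ($R{\left(E \right)} = 9 \left(E + E\right) = 9 \cdot 2 E = 18 E$)
$l{\left(Z \right)} = - 252 Z$ ($l{\left(Z \right)} = 18 \left(-14\right) Z = - 252 Z$)
$G{\left(Q \right)} = \frac{1}{1 + Q}$ ($G{\left(Q \right)} = \frac{1}{Q + 1} = \frac{1}{1 + Q}$)
$\left(G{\left(399 \right)} + l{\left(60 \right)}\right) \left(317799 - 154182\right) = \left(\frac{1}{1 + 399} - 15120\right) \left(317799 - 154182\right) = \left(\frac{1}{400} - 15120\right) 163617 = \left(- \frac{6047999}{400}\right) 163617 = - \frac{989555452383}{400}$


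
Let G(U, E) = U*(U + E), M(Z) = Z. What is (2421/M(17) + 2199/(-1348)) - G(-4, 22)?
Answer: 4876077/22916 ≈ 212.78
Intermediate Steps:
G(U, E) = U*(E + U)
(2421/M(17) + 2199/(-1348)) - G(-4, 22) = (2421/17 + 2199/(-1348)) - (-4)*(22 - 4) = (2421*(1/17) + 2199*(-1/1348)) - (-4)*18 = (2421/17 - 2199/1348) - 1*(-72) = 3226125/22916 + 72 = 4876077/22916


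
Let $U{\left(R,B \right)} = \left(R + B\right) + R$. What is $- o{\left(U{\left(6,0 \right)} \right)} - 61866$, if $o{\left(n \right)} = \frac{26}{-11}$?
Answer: $- \frac{680500}{11} \approx -61864.0$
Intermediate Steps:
$U{\left(R,B \right)} = B + 2 R$ ($U{\left(R,B \right)} = \left(B + R\right) + R = B + 2 R$)
$o{\left(n \right)} = - \frac{26}{11}$ ($o{\left(n \right)} = 26 \left(- \frac{1}{11}\right) = - \frac{26}{11}$)
$- o{\left(U{\left(6,0 \right)} \right)} - 61866 = \left(-1\right) \left(- \frac{26}{11}\right) - 61866 = \frac{26}{11} - 61866 = - \frac{680500}{11}$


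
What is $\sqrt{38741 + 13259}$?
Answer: $20 \sqrt{130} \approx 228.04$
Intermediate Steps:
$\sqrt{38741 + 13259} = \sqrt{52000} = 20 \sqrt{130}$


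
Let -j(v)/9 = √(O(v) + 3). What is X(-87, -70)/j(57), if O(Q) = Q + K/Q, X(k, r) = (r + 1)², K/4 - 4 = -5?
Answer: -529*√48678/1708 ≈ -68.334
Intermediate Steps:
K = -4 (K = 16 + 4*(-5) = 16 - 20 = -4)
X(k, r) = (1 + r)²
O(Q) = Q - 4/Q
j(v) = -9*√(3 + v - 4/v) (j(v) = -9*√((v - 4/v) + 3) = -9*√(3 + v - 4/v))
X(-87, -70)/j(57) = (1 - 70)²/((-9*√(3 + 57 - 4/57))) = (-69)²/((-9*√(3 + 57 - 4*1/57))) = 4761/((-9*√(3 + 57 - 4/57))) = 4761/((-6*√48678/19)) = 4761*(-√48678/15372) = -529*√48678/1708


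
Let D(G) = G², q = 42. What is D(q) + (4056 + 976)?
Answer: 6796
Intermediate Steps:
D(q) + (4056 + 976) = 42² + (4056 + 976) = 1764 + 5032 = 6796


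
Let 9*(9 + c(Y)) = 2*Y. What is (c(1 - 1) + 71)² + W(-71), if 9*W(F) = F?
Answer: 34525/9 ≈ 3836.1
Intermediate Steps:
W(F) = F/9
c(Y) = -9 + 2*Y/9 (c(Y) = -9 + (2*Y)/9 = -9 + 2*Y/9)
(c(1 - 1) + 71)² + W(-71) = ((-9 + 2*(1 - 1)/9) + 71)² + (⅑)*(-71) = ((-9 + (2/9)*0) + 71)² - 71/9 = ((-9 + 0) + 71)² - 71/9 = (-9 + 71)² - 71/9 = 62² - 71/9 = 3844 - 71/9 = 34525/9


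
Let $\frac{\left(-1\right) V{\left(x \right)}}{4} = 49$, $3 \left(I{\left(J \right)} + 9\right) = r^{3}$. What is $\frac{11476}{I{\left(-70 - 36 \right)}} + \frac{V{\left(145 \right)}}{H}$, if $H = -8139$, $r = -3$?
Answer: $- \frac{15566606}{24417} \approx -637.53$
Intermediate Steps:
$I{\left(J \right)} = -18$ ($I{\left(J \right)} = -9 + \frac{\left(-3\right)^{3}}{3} = -9 + \frac{1}{3} \left(-27\right) = -9 - 9 = -18$)
$V{\left(x \right)} = -196$ ($V{\left(x \right)} = \left(-4\right) 49 = -196$)
$\frac{11476}{I{\left(-70 - 36 \right)}} + \frac{V{\left(145 \right)}}{H} = \frac{11476}{-18} - \frac{196}{-8139} = 11476 \left(- \frac{1}{18}\right) - - \frac{196}{8139} = - \frac{5738}{9} + \frac{196}{8139} = - \frac{15566606}{24417}$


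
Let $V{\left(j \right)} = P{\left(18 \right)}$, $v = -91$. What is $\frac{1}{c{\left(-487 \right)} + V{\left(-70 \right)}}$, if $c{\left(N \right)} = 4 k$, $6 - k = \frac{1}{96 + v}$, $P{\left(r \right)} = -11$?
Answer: $\frac{5}{61} \approx 0.081967$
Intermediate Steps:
$k = \frac{29}{5}$ ($k = 6 - \frac{1}{96 - 91} = 6 - \frac{1}{5} = \frac{29}{5} \approx 5.8$)
$V{\left(j \right)} = -11$
$c{\left(N \right)} = \frac{116}{5}$ ($c{\left(N \right)} = 4 \cdot \frac{29}{5} = \frac{116}{5}$)
$\frac{1}{c{\left(-487 \right)} + V{\left(-70 \right)}} = \frac{1}{\frac{116}{5} - 11} = \frac{1}{\frac{61}{5}} = \frac{5}{61}$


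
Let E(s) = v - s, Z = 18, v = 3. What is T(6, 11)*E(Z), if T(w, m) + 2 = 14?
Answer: -180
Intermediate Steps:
T(w, m) = 12 (T(w, m) = -2 + 14 = 12)
E(s) = 3 - s
T(6, 11)*E(Z) = 12*(3 - 1*18) = 12*(3 - 18) = 12*(-15) = -180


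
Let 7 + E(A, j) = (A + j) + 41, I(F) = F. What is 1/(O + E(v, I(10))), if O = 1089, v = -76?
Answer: 1/1057 ≈ 0.00094607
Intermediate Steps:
E(A, j) = 34 + A + j (E(A, j) = -7 + ((A + j) + 41) = -7 + (41 + A + j) = 34 + A + j)
1/(O + E(v, I(10))) = 1/(1089 + (34 - 76 + 10)) = 1/(1089 - 32) = 1/1057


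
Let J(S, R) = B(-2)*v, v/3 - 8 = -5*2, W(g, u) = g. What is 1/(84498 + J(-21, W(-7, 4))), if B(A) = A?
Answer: 1/84510 ≈ 1.1833e-5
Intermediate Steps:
v = -6 (v = 24 + 3*(-5*2) = 24 + 3*(-10) = 24 - 30 = -6)
J(S, R) = 12 (J(S, R) = -2*(-6) = 12)
1/(84498 + J(-21, W(-7, 4))) = 1/(84498 + 12) = 1/84510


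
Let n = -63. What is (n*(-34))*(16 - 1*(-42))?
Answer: 124236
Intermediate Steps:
(n*(-34))*(16 - 1*(-42)) = (-63*(-34))*(16 - 1*(-42)) = 2142*(16 + 42) = 2142*58 = 124236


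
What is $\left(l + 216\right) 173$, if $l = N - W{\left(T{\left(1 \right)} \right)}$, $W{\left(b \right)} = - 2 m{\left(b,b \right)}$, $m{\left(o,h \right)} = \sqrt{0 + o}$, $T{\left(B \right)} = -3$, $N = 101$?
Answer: $54841 + 346 i \sqrt{3} \approx 54841.0 + 599.29 i$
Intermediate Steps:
$m{\left(o,h \right)} = \sqrt{o}$
$W{\left(b \right)} = - 2 \sqrt{b}$
$l = 101 + 2 i \sqrt{3}$ ($l = 101 - - 2 \sqrt{-3} = 101 - - 2 i \sqrt{3} = 101 + 2 i \sqrt{3} \approx 101.0 + 3.4641 i$)
$\left(l + 216\right) 173 = \left(\left(101 + 2 i \sqrt{3}\right) + 216\right) 173 = \left(317 + 2 i \sqrt{3}\right) 173 = 54841 + 346 i \sqrt{3}$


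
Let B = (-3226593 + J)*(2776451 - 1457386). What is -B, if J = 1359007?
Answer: 2463467327090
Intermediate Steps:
B = -2463467327090 (B = (-3226593 + 1359007)*(2776451 - 1457386) = -1867586*1319065 = -2463467327090)
-B = -1*(-2463467327090) = 2463467327090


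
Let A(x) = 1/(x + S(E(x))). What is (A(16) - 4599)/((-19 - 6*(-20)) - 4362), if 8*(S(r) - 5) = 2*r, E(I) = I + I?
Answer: 133370/123569 ≈ 1.0793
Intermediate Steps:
E(I) = 2*I
S(r) = 5 + r/4 (S(r) = 5 + (2*r)/8 = 5 + r/4)
A(x) = 1/(5 + 3*x/2) (A(x) = 1/(x + (5 + (2*x)/4)) = 1/(x + (5 + x/2)) = 1/(5 + 3*x/2))
(A(16) - 4599)/((-19 - 6*(-20)) - 4362) = (2/(10 + 3*16) - 4599)/((-19 - 6*(-20)) - 4362) = (2/(10 + 48) - 4599)/((-19 + 120) - 4362) = (2/58 - 4599)/(101 - 4362) = (2*(1/58) - 4599)/(-4261) = (1/29 - 4599)*(-1/4261) = -133370/29*(-1/4261) = 133370/123569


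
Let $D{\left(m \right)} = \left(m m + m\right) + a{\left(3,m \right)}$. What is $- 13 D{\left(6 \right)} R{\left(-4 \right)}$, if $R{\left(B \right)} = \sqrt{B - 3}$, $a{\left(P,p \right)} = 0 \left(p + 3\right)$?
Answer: $- 546 i \sqrt{7} \approx - 1444.6 i$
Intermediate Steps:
$a{\left(P,p \right)} = 0$ ($a{\left(P,p \right)} = 0 \left(3 + p\right) = 0$)
$D{\left(m \right)} = m + m^{2}$ ($D{\left(m \right)} = \left(m m + m\right) + 0 = \left(m^{2} + m\right) + 0 = \left(m + m^{2}\right) + 0 = m + m^{2}$)
$R{\left(B \right)} = \sqrt{-3 + B}$
$- 13 D{\left(6 \right)} R{\left(-4 \right)} = - 13 \cdot 6 \left(1 + 6\right) \sqrt{-3 - 4} = - 13 \cdot 6 \cdot 7 \sqrt{-7} = \left(-13\right) 42 i \sqrt{7} = - 546 i \sqrt{7}$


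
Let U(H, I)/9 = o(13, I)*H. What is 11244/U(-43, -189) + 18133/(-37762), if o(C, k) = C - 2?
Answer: -167262703/53584278 ≈ -3.1215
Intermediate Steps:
o(C, k) = -2 + C
U(H, I) = 99*H (U(H, I) = 9*((-2 + 13)*H) = 9*(11*H) = 99*H)
11244/U(-43, -189) + 18133/(-37762) = 11244/((99*(-43))) + 18133/(-37762) = 11244/(-4257) + 18133*(-1/37762) = 11244*(-1/4257) - 18133/37762 = -3748/1419 - 18133/37762 = -167262703/53584278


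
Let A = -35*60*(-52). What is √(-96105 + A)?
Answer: 3*√1455 ≈ 114.43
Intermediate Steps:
A = 109200 (A = -2100*(-52) = 109200)
√(-96105 + A) = √(-96105 + 109200) = √13095 = 3*√1455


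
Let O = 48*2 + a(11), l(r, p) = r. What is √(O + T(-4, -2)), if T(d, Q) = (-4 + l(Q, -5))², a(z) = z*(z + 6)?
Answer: √319 ≈ 17.861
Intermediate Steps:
a(z) = z*(6 + z)
T(d, Q) = (-4 + Q)²
O = 283 (O = 48*2 + 11*(6 + 11) = 96 + 11*17 = 96 + 187 = 283)
√(O + T(-4, -2)) = √(283 + (-4 - 2)²) = √(283 + (-6)²) = √(283 + 36) = √319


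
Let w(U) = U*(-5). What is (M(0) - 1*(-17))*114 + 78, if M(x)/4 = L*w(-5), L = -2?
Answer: -20784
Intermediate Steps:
w(U) = -5*U
M(x) = -200 (M(x) = 4*(-(-10)*(-5)) = 4*(-2*25) = 4*(-50) = -200)
(M(0) - 1*(-17))*114 + 78 = (-200 - 1*(-17))*114 + 78 = (-200 + 17)*114 + 78 = -183*114 + 78 = -20862 + 78 = -20784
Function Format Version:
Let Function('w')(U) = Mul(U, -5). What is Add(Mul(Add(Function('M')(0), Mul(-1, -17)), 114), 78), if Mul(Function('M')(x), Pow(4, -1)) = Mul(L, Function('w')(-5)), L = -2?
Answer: -20784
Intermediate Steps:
Function('w')(U) = Mul(-5, U)
Function('M')(x) = -200 (Function('M')(x) = Mul(4, Mul(-2, Mul(-5, -5))) = Mul(4, Mul(-2, 25)) = Mul(4, -50) = -200)
Add(Mul(Add(Function('M')(0), Mul(-1, -17)), 114), 78) = Add(Mul(Add(-200, Mul(-1, -17)), 114), 78) = Add(Mul(Add(-200, 17), 114), 78) = Add(Mul(-183, 114), 78) = Add(-20862, 78) = -20784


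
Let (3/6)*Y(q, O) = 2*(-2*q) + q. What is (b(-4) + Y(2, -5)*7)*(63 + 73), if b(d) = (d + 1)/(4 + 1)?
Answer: -57528/5 ≈ -11506.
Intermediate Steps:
Y(q, O) = -6*q (Y(q, O) = 2*(2*(-2*q) + q) = 2*(-4*q + q) = 2*(-3*q) = -6*q)
b(d) = 1/5 + d/5 (b(d) = (1 + d)/5 = (1 + d)*(1/5) = 1/5 + d/5)
(b(-4) + Y(2, -5)*7)*(63 + 73) = ((1/5 + (1/5)*(-4)) - 6*2*7)*(63 + 73) = ((1/5 - 4/5) - 12*7)*136 = (-3/5 - 84)*136 = -423/5*136 = -57528/5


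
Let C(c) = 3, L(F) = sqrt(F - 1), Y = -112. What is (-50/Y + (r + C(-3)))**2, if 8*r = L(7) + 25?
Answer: 67859/1568 + 23*sqrt(6)/14 ≈ 47.302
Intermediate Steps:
L(F) = sqrt(-1 + F)
r = 25/8 + sqrt(6)/8 (r = (sqrt(-1 + 7) + 25)/8 = (sqrt(6) + 25)/8 = (25 + sqrt(6))/8 = 25/8 + sqrt(6)/8 ≈ 3.4312)
(-50/Y + (r + C(-3)))**2 = (-50/(-112) + ((25/8 + sqrt(6)/8) + 3))**2 = (-50*(-1/112) + (49/8 + sqrt(6)/8))**2 = (25/56 + (49/8 + sqrt(6)/8))**2 = (46/7 + sqrt(6)/8)**2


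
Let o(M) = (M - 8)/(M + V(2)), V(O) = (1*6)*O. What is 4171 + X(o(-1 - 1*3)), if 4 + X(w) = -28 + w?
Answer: 8275/2 ≈ 4137.5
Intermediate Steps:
V(O) = 6*O
o(M) = (-8 + M)/(12 + M) (o(M) = (M - 8)/(M + 6*2) = (-8 + M)/(M + 12) = (-8 + M)/(12 + M))
X(w) = -32 + w (X(w) = -4 + (-28 + w) = -32 + w)
4171 + X(o(-1 - 1*3)) = 4171 + (-32 + (-8 + (-1 - 1*3))/(12 + (-1 - 1*3))) = 4171 + (-32 + (-8 + (-1 - 3))/(12 + (-1 - 3))) = 4171 + (-32 + (-8 - 4)/(12 - 4)) = 4171 + (-32 - 12/8) = 4171 + (-32 + (1/8)*(-12)) = 4171 + (-32 - 3/2) = 4171 - 67/2 = 8275/2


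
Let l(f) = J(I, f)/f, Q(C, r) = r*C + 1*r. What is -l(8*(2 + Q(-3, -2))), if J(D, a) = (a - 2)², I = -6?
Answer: -529/12 ≈ -44.083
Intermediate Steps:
Q(C, r) = r + C*r (Q(C, r) = C*r + r = r + C*r)
J(D, a) = (-2 + a)²
l(f) = (-2 + f)²/f
-l(8*(2 + Q(-3, -2))) = -(-2 + 8*(2 - 2*(1 - 3)))²/(8*(2 - 2*(1 - 3))) = -(-2 + 8*(2 - 2*(-2)))²/(8*(2 - 2*(-2))) = -(-2 + 8*(2 + 4))²/(8*(2 + 4)) = -(-2 + 8*6)²/(8*6) = -(-2 + 48)²/48 = -46²/48 = -2116/48 = -1*529/12 = -529/12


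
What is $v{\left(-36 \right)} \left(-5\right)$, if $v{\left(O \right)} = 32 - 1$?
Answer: $-155$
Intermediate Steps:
$v{\left(O \right)} = 31$
$v{\left(-36 \right)} \left(-5\right) = 31 \left(-5\right) = -155$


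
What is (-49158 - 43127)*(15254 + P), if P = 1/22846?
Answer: -32160665892225/22846 ≈ -1.4077e+9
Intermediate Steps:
P = 1/22846 ≈ 4.3771e-5
(-49158 - 43127)*(15254 + P) = (-49158 - 43127)*(15254 + 1/22846) = -92285*348492885/22846 = -32160665892225/22846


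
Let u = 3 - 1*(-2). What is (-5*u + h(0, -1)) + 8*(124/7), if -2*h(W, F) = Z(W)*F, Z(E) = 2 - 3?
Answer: 1627/14 ≈ 116.21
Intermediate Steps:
Z(E) = -1
u = 5 (u = 3 + 2 = 5)
h(W, F) = F/2 (h(W, F) = -(-1)*F/2 = F/2)
(-5*u + h(0, -1)) + 8*(124/7) = (-5*5 + (½)*(-1)) + 8*(124/7) = (-25 - ½) + 8*(124*(⅐)) = -51/2 + 8*(124/7) = -51/2 + 992/7 = 1627/14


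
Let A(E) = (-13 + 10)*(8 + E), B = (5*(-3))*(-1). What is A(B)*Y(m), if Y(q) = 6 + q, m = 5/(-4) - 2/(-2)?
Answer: -1587/4 ≈ -396.75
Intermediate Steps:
m = -¼ (m = 5*(-¼) - 2*(-½) = -5/4 + 1 = -¼ ≈ -0.25000)
B = 15 (B = -15*(-1) = 15)
A(E) = -24 - 3*E (A(E) = -3*(8 + E) = -24 - 3*E)
A(B)*Y(m) = (-24 - 3*15)*(6 - ¼) = (-24 - 45)*(23/4) = -69*23/4 = -1587/4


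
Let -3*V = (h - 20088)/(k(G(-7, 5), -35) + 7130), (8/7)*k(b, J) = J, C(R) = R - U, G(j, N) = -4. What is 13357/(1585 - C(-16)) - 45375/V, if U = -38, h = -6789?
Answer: -4027007971471/112023336 ≈ -35948.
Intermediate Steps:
C(R) = 38 + R (C(R) = R - 1*(-38) = R + 38 = 38 + R)
k(b, J) = 7*J/8
V = 71672/56795 (V = -(-6789 - 20088)/(3*((7/8)*(-35) + 7130)) = -(-8959)/(-245/8 + 7130) = -(-8959)/56795/8 = -(-8959)*8/56795 = -⅓*(-215016/56795) = 71672/56795 ≈ 1.2619)
13357/(1585 - C(-16)) - 45375/V = 13357/(1585 - (38 - 16)) - 45375/71672/56795 = 13357/(1585 - 1*22) - 45375*56795/71672 = 13357/(1585 - 22) - 2577073125/71672 = 13357/1563 - 2577073125/71672 = -4027007971471/112023336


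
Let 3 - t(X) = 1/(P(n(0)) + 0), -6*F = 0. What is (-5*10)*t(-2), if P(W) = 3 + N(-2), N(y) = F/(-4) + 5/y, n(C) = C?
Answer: -50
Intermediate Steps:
F = 0 (F = -1/6*0 = 0)
N(y) = 5/y (N(y) = 0/(-4) + 5/y = 0*(-1/4) + 5/y = 0 + 5/y = 5/y)
P(W) = 1/2 (P(W) = 3 + 5/(-2) = 3 + 5*(-1/2) = 3 - 5/2 = 1/2)
t(X) = 1 (t(X) = 3 - 1/(1/2 + 0) = 3 - 1/1/2 = 3 - 1*2 = 3 - 2 = 1)
(-5*10)*t(-2) = -5*10*1 = -50*1 = -50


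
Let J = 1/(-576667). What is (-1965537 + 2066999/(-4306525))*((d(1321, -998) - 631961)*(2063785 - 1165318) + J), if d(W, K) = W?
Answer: 2765776267641302079469431190964/2483430852175 ≈ 1.1137e+18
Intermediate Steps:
J = -1/576667 ≈ -1.7341e-6
(-1965537 + 2066999/(-4306525))*((d(1321, -998) - 631961)*(2063785 - 1165318) + J) = (-1965537 + 2066999/(-4306525))*((1321 - 631961)*(2063785 - 1165318) - 1/576667) = (-1965537 + 2066999*(-1/4306525))*(-630640*898467 - 1/576667) = (-1965537 - 2066999/4306525)*(-566609228880 - 1/576667) = -8464636295924/4306525*(-326744844190542961/576667) = 2765776267641302079469431190964/2483430852175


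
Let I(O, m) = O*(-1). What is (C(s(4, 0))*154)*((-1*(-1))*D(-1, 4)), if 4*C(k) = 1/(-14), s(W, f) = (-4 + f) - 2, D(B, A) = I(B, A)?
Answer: -11/4 ≈ -2.7500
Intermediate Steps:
I(O, m) = -O
D(B, A) = -B
s(W, f) = -6 + f
C(k) = -1/56 (C(k) = (¼)/(-14) = (¼)*(-1/14) = -1/56)
(C(s(4, 0))*154)*((-1*(-1))*D(-1, 4)) = (-1/56*154)*((-1*(-1))*(-1*(-1))) = -11/4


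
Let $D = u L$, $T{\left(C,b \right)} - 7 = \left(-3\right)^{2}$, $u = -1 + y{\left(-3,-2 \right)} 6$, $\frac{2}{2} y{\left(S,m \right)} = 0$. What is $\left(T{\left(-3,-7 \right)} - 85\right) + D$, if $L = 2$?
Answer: $-71$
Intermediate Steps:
$y{\left(S,m \right)} = 0$
$u = -1$ ($u = -1 + 0 \cdot 6 = -1 + 0 = -1$)
$T{\left(C,b \right)} = 16$ ($T{\left(C,b \right)} = 7 + \left(-3\right)^{2} = 7 + 9 = 16$)
$D = -2$ ($D = \left(-1\right) 2 = -2$)
$\left(T{\left(-3,-7 \right)} - 85\right) + D = \left(16 - 85\right) - 2 = -69 - 2 = -71$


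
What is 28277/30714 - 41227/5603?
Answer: -1107810047/172090542 ≈ -6.4374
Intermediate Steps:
28277/30714 - 41227/5603 = -1107810047/172090542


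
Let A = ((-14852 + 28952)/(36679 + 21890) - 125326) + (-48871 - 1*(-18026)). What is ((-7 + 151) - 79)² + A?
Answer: -2966437058/19523 ≈ -1.5195e+5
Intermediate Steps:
A = -3048921733/19523 (A = (14100/58569 - 125326) + (-48871 + 18026) = (14100*(1/58569) - 125326) - 30845 = (4700/19523 - 125326) - 30845 = -2446734798/19523 - 30845 = -3048921733/19523 ≈ -1.5617e+5)
((-7 + 151) - 79)² + A = ((-7 + 151) - 79)² - 3048921733/19523 = (144 - 79)² - 3048921733/19523 = 65² - 3048921733/19523 = 4225 - 3048921733/19523 = -2966437058/19523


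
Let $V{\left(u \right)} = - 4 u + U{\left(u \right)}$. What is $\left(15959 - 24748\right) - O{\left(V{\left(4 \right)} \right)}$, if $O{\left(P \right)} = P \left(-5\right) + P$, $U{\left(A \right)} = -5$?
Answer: $-8873$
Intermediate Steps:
$V{\left(u \right)} = -5 - 4 u$ ($V{\left(u \right)} = - 4 u - 5 = -5 - 4 u$)
$O{\left(P \right)} = - 4 P$ ($O{\left(P \right)} = - 5 P + P = - 4 P$)
$\left(15959 - 24748\right) - O{\left(V{\left(4 \right)} \right)} = \left(15959 - 24748\right) - - 4 \left(-5 - 16\right) = -8789 - \left(-4\right) \left(-21\right) = -8789 - 84 = -8873$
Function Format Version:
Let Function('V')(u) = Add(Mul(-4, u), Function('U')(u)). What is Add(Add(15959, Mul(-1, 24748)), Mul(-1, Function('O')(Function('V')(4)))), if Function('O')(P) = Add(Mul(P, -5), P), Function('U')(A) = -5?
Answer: -8873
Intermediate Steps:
Function('V')(u) = Add(-5, Mul(-4, u)) (Function('V')(u) = Add(Mul(-4, u), -5) = Add(-5, Mul(-4, u)))
Function('O')(P) = Mul(-4, P) (Function('O')(P) = Add(Mul(-5, P), P) = Mul(-4, P))
Add(Add(15959, Mul(-1, 24748)), Mul(-1, Function('O')(Function('V')(4)))) = Add(Add(15959, Mul(-1, 24748)), Mul(-1, Mul(-4, Add(-5, Mul(-4, 4))))) = Add(Add(15959, -24748), Mul(-1, Mul(-4, Add(-5, -16)))) = Add(-8789, Mul(-1, Mul(-4, -21))) = Add(-8789, Mul(-1, 84)) = Add(-8789, -84) = -8873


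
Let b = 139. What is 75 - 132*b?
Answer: -18273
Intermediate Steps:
75 - 132*b = 75 - 132*139 = 75 - 18348 = -18273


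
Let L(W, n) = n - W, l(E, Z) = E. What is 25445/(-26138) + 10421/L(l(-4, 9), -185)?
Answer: -39569949/675854 ≈ -58.548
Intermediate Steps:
25445/(-26138) + 10421/L(l(-4, 9), -185) = 25445/(-26138) + 10421/(-185 - 1*(-4)) = 25445*(-1/26138) + 10421/(-185 + 4) = -3635/3734 + 10421/(-181) = -3635/3734 + 10421*(-1/181) = -3635/3734 - 10421/181 = -39569949/675854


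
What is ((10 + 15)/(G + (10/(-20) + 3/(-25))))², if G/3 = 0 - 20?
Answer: 1562500/9186961 ≈ 0.17008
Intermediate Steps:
G = -60 (G = 3*(0 - 20) = 3*(-20) = -60)
((10 + 15)/(G + (10/(-20) + 3/(-25))))² = ((10 + 15)/(-60 + (10/(-20) + 3/(-25))))² = (25/(-60 + (10*(-1/20) + 3*(-1/25))))² = (25/(-60 + (-½ - 3/25)))² = (25/(-60 - 31/50))² = (25/(-3031/50))² = (25*(-50/3031))² = (-1250/3031)² = 1562500/9186961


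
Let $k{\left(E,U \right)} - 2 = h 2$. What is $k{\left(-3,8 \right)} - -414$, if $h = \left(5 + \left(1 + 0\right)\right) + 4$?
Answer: $436$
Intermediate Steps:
$h = 10$ ($h = \left(5 + 1\right) + 4 = 6 + 4 = 10$)
$k{\left(E,U \right)} = 22$ ($k{\left(E,U \right)} = 2 + 10 \cdot 2 = 2 + 20 = 22$)
$k{\left(-3,8 \right)} - -414 = 22 - -414 = 22 + 414 = 436$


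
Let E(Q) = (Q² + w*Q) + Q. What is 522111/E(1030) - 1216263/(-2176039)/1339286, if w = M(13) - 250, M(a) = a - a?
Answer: 380402300638974546/586095343595030555 ≈ 0.64904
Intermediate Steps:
M(a) = 0
w = -250 (w = 0 - 250 = -250)
E(Q) = Q² - 249*Q (E(Q) = (Q² - 250*Q) + Q = Q² - 249*Q)
522111/E(1030) - 1216263/(-2176039)/1339286 = 522111/((1030*(-249 + 1030))) - 1216263/(-2176039)/1339286 = 522111/((1030*781)) - 1216263*(-1/2176039)*(1/1339286) = 522111/804430 + (1216263/2176039)*(1/1339286) = 522111*(1/804430) + 1216263/2914338568154 = 522111/804430 + 1216263/2914338568154 = 380402300638974546/586095343595030555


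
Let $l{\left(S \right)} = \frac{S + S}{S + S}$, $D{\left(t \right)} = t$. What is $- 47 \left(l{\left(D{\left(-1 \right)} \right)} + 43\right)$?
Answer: $-2068$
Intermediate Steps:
$l{\left(S \right)} = 1$ ($l{\left(S \right)} = \frac{2 S}{2 S} = 2 S \frac{1}{2 S} = 1$)
$- 47 \left(l{\left(D{\left(-1 \right)} \right)} + 43\right) = - 47 \left(1 + 43\right) = \left(-47\right) 44 = -2068$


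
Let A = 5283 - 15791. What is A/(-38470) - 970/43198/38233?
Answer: 4338715326043/15884158496245 ≈ 0.27315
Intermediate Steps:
A = -10508
A/(-38470) - 970/43198/38233 = -10508/(-38470) - 970/43198/38233 = -10508*(-1/38470) - 970*1/43198*(1/38233) = 5254/19235 - 485/21599*1/38233 = 5254/19235 - 485/825794567 = 4338715326043/15884158496245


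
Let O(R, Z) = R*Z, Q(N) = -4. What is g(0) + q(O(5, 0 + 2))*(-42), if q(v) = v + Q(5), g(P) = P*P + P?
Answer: -252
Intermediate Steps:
g(P) = P + P² (g(P) = P² + P = P + P²)
q(v) = -4 + v (q(v) = v - 4 = -4 + v)
g(0) + q(O(5, 0 + 2))*(-42) = 0*(1 + 0) + (-4 + 5*(0 + 2))*(-42) = 0*1 + (-4 + 5*2)*(-42) = 0 + (-4 + 10)*(-42) = 0 + 6*(-42) = 0 - 252 = -252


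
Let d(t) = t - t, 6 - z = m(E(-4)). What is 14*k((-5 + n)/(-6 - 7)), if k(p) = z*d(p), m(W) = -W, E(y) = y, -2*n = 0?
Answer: 0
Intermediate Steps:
n = 0 (n = -½*0 = 0)
z = 2 (z = 6 - (-1)*(-4) = 6 - 1*4 = 6 - 4 = 2)
d(t) = 0
k(p) = 0 (k(p) = 2*0 = 0)
14*k((-5 + n)/(-6 - 7)) = 14*0 = 0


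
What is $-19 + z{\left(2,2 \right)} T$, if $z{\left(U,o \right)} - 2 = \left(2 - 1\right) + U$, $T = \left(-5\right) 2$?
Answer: $-69$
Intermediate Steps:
$T = -10$
$z{\left(U,o \right)} = 3 + U$ ($z{\left(U,o \right)} = 2 + \left(\left(2 - 1\right) + U\right) = 2 + \left(1 + U\right) = 3 + U$)
$-19 + z{\left(2,2 \right)} T = -19 + \left(3 + 2\right) \left(-10\right) = -19 + 5 \left(-10\right) = -19 - 50 = -69$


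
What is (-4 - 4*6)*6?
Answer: -168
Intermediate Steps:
(-4 - 4*6)*6 = (-4 - 24)*6 = -28*6 = -168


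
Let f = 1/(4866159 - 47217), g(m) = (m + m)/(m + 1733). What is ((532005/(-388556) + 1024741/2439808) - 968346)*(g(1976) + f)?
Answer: -89197546285739876354514541/86449349923501227264 ≈ -1.0318e+6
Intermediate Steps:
g(m) = 2*m/(1733 + m) (g(m) = (2*m)/(1733 + m) = 2*m/(1733 + m))
f = 1/4818942 ≈ 2.0751e-7
((532005/(-388556) + 1024741/2439808) - 968346)*(g(1976) + f) = ((532005/(-388556) + 1024741/2439808) - 968346)*(2*1976/(1733 + 1976) + 1/4818942) = ((532005*(-1/388556) + 1024741*(1/2439808)) - 968346)*(2*1976/3709 + 1/4818942) = ((-532005/388556 + 1024741/2439808) - 968346)*(2*1976*(1/3709) + 1/4818942) = (-32136456823/33857215616 - 968346)*(3952/3709 + 1/4818942) = -32785531449347959/33857215616*19044462493/17873455878 = -89197546285739876354514541/86449349923501227264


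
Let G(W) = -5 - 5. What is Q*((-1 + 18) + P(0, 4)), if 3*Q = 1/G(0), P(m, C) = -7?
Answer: -1/3 ≈ -0.33333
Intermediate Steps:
G(W) = -10
Q = -1/30 (Q = (1/3)/(-10) = (1/3)*(-1/10) = -1/30 ≈ -0.033333)
Q*((-1 + 18) + P(0, 4)) = -((-1 + 18) - 7)/30 = -(17 - 7)/30 = -1/30*10 = -1/3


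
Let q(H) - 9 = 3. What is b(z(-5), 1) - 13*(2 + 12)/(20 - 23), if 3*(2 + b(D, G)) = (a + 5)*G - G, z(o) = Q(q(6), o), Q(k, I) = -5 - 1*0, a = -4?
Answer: 176/3 ≈ 58.667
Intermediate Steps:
q(H) = 12 (q(H) = 9 + 3 = 12)
Q(k, I) = -5 (Q(k, I) = -5 + 0 = -5)
z(o) = -5
b(D, G) = -2 (b(D, G) = -2 + ((-4 + 5)*G - G)/3 = -2 + (1*G - G)/3 = -2 + (G - G)/3 = -2 + (⅓)*0 = -2 + 0 = -2)
b(z(-5), 1) - 13*(2 + 12)/(20 - 23) = -2 - 13*(2 + 12)/(20 - 23) = -2 - 182/(-3) = -2 - 182*(-1)/3 = -2 - 13*(-14/3) = -2 + 182/3 = 176/3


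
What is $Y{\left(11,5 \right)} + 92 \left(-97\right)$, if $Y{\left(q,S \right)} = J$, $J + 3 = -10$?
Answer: $-8937$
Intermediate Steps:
$J = -13$ ($J = -3 - 10 = -13$)
$Y{\left(q,S \right)} = -13$
$Y{\left(11,5 \right)} + 92 \left(-97\right) = -13 + 92 \left(-97\right) = -13 - 8924 = -8937$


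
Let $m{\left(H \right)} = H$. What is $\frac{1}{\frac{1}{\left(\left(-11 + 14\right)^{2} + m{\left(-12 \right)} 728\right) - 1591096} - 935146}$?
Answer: $- \frac{1599823}{1496068079159} \approx -1.0694 \cdot 10^{-6}$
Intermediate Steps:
$\frac{1}{\frac{1}{\left(\left(-11 + 14\right)^{2} + m{\left(-12 \right)} 728\right) - 1591096} - 935146} = \frac{1}{\frac{1}{\left(\left(-11 + 14\right)^{2} - 8736\right) - 1591096} - 935146} = \frac{1}{\frac{1}{\left(3^{2} - 8736\right) - 1591096} - 935146} = \frac{1}{\frac{1}{\left(9 - 8736\right) - 1591096} - 935146} = \frac{1}{\frac{1}{-8727 - 1591096} - 935146} = \frac{1}{\frac{1}{-1599823} - 935146} = \frac{1}{- \frac{1}{1599823} - 935146} = \frac{1}{- \frac{1496068079159}{1599823}} = - \frac{1599823}{1496068079159}$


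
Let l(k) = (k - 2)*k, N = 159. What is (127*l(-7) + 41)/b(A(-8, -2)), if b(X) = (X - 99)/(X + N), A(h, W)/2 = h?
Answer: -1150006/115 ≈ -10000.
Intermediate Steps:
A(h, W) = 2*h
l(k) = k*(-2 + k) (l(k) = (-2 + k)*k = k*(-2 + k))
b(X) = (-99 + X)/(159 + X) (b(X) = (X - 99)/(X + 159) = (-99 + X)/(159 + X))
(127*l(-7) + 41)/b(A(-8, -2)) = (127*(-7*(-2 - 7)) + 41)/(((-99 + 2*(-8))/(159 + 2*(-8)))) = (127*(-7*(-9)) + 41)/(((-99 - 16)/(159 - 16))) = (127*63 + 41)/((-115/143)) = (8001 + 41)/(((1/143)*(-115))) = 8042/(-115/143) = 8042*(-143/115) = -1150006/115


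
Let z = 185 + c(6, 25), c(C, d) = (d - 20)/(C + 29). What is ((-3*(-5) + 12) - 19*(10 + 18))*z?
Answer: -654480/7 ≈ -93497.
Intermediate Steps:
c(C, d) = (-20 + d)/(29 + C)
z = 1296/7 (z = 185 + (-20 + 25)/(29 + 6) = 185 + 5/35 = 185 + (1/35)*5 = 185 + ⅐ = 1296/7 ≈ 185.14)
((-3*(-5) + 12) - 19*(10 + 18))*z = ((-3*(-5) + 12) - 19*(10 + 18))*(1296/7) = ((15 + 12) - 19*28)*(1296/7) = (27 - 532)*(1296/7) = -505*1296/7 = -654480/7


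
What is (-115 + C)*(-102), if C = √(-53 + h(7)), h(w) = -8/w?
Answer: 11730 - 102*I*√2653/7 ≈ 11730.0 - 750.53*I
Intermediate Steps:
C = I*√2653/7 (C = √(-53 - 8/7) = √(-379/7) = I*√2653/7 ≈ 7.3582*I)
(-115 + C)*(-102) = (-115 + I*√2653/7)*(-102) = 11730 - 102*I*√2653/7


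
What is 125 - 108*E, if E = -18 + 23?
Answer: -415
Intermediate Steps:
E = 5
125 - 108*E = 125 - 108*5 = 125 - 540 = -415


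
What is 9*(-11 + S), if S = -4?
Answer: -135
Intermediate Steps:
9*(-11 + S) = 9*(-11 - 4) = 9*(-15) = -135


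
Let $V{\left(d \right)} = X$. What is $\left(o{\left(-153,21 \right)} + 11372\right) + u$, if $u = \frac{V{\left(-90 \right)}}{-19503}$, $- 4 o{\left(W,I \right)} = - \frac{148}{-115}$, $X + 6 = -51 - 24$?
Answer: $\frac{2833880116}{249205} \approx 11372.0$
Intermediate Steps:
$X = -81$ ($X = -6 - 75 = -81$)
$o{\left(W,I \right)} = - \frac{37}{115}$ ($o{\left(W,I \right)} = - \frac{\left(-148\right) \frac{1}{-115}}{4} = - \frac{\left(-148\right) \left(- \frac{1}{115}\right)}{4} = \left(- \frac{1}{4}\right) \frac{148}{115} = - \frac{37}{115}$)
$V{\left(d \right)} = -81$
$u = \frac{9}{2167}$ ($u = - \frac{81}{-19503} = \left(-81\right) \left(- \frac{1}{19503}\right) = \frac{9}{2167} \approx 0.0041532$)
$\left(o{\left(-153,21 \right)} + 11372\right) + u = \left(- \frac{37}{115} + 11372\right) + \frac{9}{2167} = \frac{1307743}{115} + \frac{9}{2167} = \frac{2833880116}{249205}$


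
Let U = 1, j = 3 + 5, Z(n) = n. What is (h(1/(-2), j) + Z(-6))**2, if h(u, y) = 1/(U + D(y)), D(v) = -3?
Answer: 169/4 ≈ 42.250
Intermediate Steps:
j = 8
h(u, y) = -1/2 (h(u, y) = 1/(1 - 3) = 1/(-2) = -1/2)
(h(1/(-2), j) + Z(-6))**2 = (-1/2 - 6)**2 = (-13/2)**2 = 169/4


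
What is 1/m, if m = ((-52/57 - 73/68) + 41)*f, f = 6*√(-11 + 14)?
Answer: 646*√3/453657 ≈ 0.0024664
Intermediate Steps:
f = 6*√3 ≈ 10.392
m = 151219*√3/646 (m = ((-52/57 - 73/68) + 41)*(6*√3) = (-7697/3876 + 41)*(6*√3) = 151219*(6*√3)/3876 = 151219*√3/646 ≈ 405.45)
1/m = 1/(151219*√3/646) = 646*√3/453657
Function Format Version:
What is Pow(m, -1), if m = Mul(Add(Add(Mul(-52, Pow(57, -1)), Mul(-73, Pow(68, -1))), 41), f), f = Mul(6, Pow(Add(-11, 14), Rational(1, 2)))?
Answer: Mul(Rational(646, 453657), Pow(3, Rational(1, 2))) ≈ 0.0024664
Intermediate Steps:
f = Mul(6, Pow(3, Rational(1, 2))) ≈ 10.392
m = Mul(Rational(151219, 646), Pow(3, Rational(1, 2))) (m = Mul(Add(Add(Mul(-52, Pow(57, -1)), Mul(-73, Pow(68, -1))), 41), Mul(6, Pow(3, Rational(1, 2)))) = Mul(Add(Add(Mul(-52, Rational(1, 57)), Mul(-73, Rational(1, 68))), 41), Mul(6, Pow(3, Rational(1, 2)))) = Mul(Add(Add(Rational(-52, 57), Rational(-73, 68)), 41), Mul(6, Pow(3, Rational(1, 2)))) = Mul(Add(Rational(-7697, 3876), 41), Mul(6, Pow(3, Rational(1, 2)))) = Mul(Rational(151219, 3876), Mul(6, Pow(3, Rational(1, 2)))) = Mul(Rational(151219, 646), Pow(3, Rational(1, 2))) ≈ 405.45)
Pow(m, -1) = Pow(Mul(Rational(151219, 646), Pow(3, Rational(1, 2))), -1) = Mul(Rational(646, 453657), Pow(3, Rational(1, 2)))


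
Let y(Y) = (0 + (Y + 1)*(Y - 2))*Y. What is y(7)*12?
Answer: 3360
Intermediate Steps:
y(Y) = Y*(1 + Y)*(-2 + Y) (y(Y) = (0 + (1 + Y)*(-2 + Y))*Y = ((1 + Y)*(-2 + Y))*Y = Y*(1 + Y)*(-2 + Y))
y(7)*12 = (7*(-2 + 7**2 - 1*7))*12 = (7*(-2 + 49 - 7))*12 = (7*40)*12 = 280*12 = 3360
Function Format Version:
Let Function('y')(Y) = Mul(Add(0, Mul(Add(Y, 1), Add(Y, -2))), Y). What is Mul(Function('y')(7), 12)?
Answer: 3360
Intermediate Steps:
Function('y')(Y) = Mul(Y, Add(1, Y), Add(-2, Y)) (Function('y')(Y) = Mul(Add(0, Mul(Add(1, Y), Add(-2, Y))), Y) = Mul(Mul(Add(1, Y), Add(-2, Y)), Y) = Mul(Y, Add(1, Y), Add(-2, Y)))
Mul(Function('y')(7), 12) = Mul(Mul(7, Add(-2, Pow(7, 2), Mul(-1, 7))), 12) = Mul(Mul(7, Add(-2, 49, -7)), 12) = Mul(Mul(7, 40), 12) = Mul(280, 12) = 3360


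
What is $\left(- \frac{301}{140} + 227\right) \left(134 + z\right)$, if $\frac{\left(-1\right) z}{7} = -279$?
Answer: $\frac{9385239}{20} \approx 4.6926 \cdot 10^{5}$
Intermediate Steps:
$z = 1953$ ($z = \left(-7\right) \left(-279\right) = 1953$)
$\left(- \frac{301}{140} + 227\right) \left(134 + z\right) = \left(- \frac{301}{140} + 227\right) \left(134 + 1953\right) = \left(\left(-301\right) \frac{1}{140} + 227\right) 2087 = \left(- \frac{43}{20} + 227\right) 2087 = \frac{4497}{20} \cdot 2087 = \frac{9385239}{20}$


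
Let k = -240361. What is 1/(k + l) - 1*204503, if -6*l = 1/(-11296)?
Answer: -3331498481296681/16290707135 ≈ -2.0450e+5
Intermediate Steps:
l = 1/67776 (l = -⅙/(-11296) = -⅙*(-1/11296) = 1/67776 ≈ 1.4754e-5)
1/(k + l) - 1*204503 = 1/(-240361 + 1/67776) - 1*204503 = 1/(-16290707135/67776) - 204503 = -67776/16290707135 - 204503 = -3331498481296681/16290707135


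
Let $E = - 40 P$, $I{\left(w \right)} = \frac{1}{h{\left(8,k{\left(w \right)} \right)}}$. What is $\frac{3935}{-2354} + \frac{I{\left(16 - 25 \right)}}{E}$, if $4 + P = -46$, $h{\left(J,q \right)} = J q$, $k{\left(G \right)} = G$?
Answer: $- \frac{283321177}{169488000} \approx -1.6716$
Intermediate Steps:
$P = -50$ ($P = -4 - 46 = -50$)
$I{\left(w \right)} = \frac{1}{8 w}$
$E = 2000$ ($E = - 40 \left(-50\right) = \left(-1\right) \left(-2000\right) = 2000$)
$\frac{3935}{-2354} + \frac{I{\left(16 - 25 \right)}}{E} = \frac{3935}{-2354} + \frac{\frac{1}{8} \frac{1}{16 - 25}}{2000} = 3935 \left(- \frac{1}{2354}\right) + \frac{1}{8 \left(16 - 25\right)} \frac{1}{2000} = - \frac{3935}{2354} + \frac{1}{8 \left(-9\right)} \frac{1}{2000} = - \frac{3935}{2354} + \frac{1}{8} \left(- \frac{1}{9}\right) \frac{1}{2000} = - \frac{3935}{2354} - \frac{1}{144000} = - \frac{283321177}{169488000}$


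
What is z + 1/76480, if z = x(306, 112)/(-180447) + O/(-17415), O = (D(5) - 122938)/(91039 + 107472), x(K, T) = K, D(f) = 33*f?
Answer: -5239147688306951/3180638725028717760 ≈ -0.0016472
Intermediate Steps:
O = -122773/198511 (O = (33*5 - 122938)/(91039 + 107472) = (165 - 122938)/198511 = -122773*1/198511 = -122773/198511 ≈ -0.61847)
z = -345236371453/207939247190685 (z = 306/(-180447) - 122773/198511/(-17415) = 306*(-1/180447) - 122773/198511*(-1/17415) = -102/60149 + 122773/3457069065 = -345236371453/207939247190685 ≈ -0.0016603)
z + 1/76480 = -345236371453/207939247190685 + 1/76480 = -5239147688306951/3180638725028717760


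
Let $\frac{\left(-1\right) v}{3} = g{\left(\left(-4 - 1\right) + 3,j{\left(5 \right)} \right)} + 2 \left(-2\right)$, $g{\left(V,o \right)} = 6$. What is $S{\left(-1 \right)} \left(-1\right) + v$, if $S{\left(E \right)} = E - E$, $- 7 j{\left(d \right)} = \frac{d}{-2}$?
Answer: $-6$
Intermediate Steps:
$j{\left(d \right)} = \frac{d}{14}$ ($j{\left(d \right)} = - \frac{d \frac{1}{-2}}{7} = - \frac{d \left(- \frac{1}{2}\right)}{7} = - \frac{\left(- \frac{1}{2}\right) d}{7} = \frac{d}{14}$)
$S{\left(E \right)} = 0$
$v = -6$ ($v = - 3 \left(6 + 2 \left(-2\right)\right) = - 3 \left(6 - 4\right) = \left(-3\right) 2 = -6$)
$S{\left(-1 \right)} \left(-1\right) + v = 0 \left(-1\right) - 6 = 0 - 6 = -6$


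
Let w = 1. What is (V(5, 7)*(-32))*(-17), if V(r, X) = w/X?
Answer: 544/7 ≈ 77.714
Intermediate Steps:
V(r, X) = 1/X
(V(5, 7)*(-32))*(-17) = (-32/7)*(-17) = ((⅐)*(-32))*(-17) = -32/7*(-17) = 544/7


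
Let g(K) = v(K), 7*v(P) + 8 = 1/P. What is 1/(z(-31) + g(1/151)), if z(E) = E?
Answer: -7/74 ≈ -0.094595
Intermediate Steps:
v(P) = -8/7 + 1/(7*P)
g(K) = (1 - 8*K)/(7*K)
1/(z(-31) + g(1/151)) = 1/(-31 + (1 - 8/151)/(7*(1/151))) = 1/(-31 + (1 - 8*1/151)/(7*(1/151))) = 1/(-31 + (⅐)*151*(1 - 8/151)) = 1/(-31 + (⅐)*151*(143/151)) = 1/(-31 + 143/7) = 1/(-74/7) = -7/74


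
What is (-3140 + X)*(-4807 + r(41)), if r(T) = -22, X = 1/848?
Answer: 12858270051/848 ≈ 1.5163e+7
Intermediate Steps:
X = 1/848 ≈ 0.0011792
(-3140 + X)*(-4807 + r(41)) = (-3140 + 1/848)*(-4807 - 22) = -2662719/848*(-4829) = 12858270051/848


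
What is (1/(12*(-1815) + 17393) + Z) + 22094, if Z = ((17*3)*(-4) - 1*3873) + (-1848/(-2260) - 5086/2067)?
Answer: 92299517164058/5123379885 ≈ 18015.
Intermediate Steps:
Z = -4763263471/1167855 (Z = (51*(-4) - 3873) + (-1848*(-1/2260) - 5086*1/2067) = (-204 - 3873) + (462/565 - 5086/2067) = -4077 - 1918636/1167855 = -4763263471/1167855 ≈ -4078.6)
(1/(12*(-1815) + 17393) + Z) + 22094 = (1/(12*(-1815) + 17393) - 4763263471/1167855) + 22094 = (1/(-21780 + 17393) - 4763263471/1167855) + 22094 = (1/(-4387) - 4763263471/1167855) + 22094 = (-1/4387 - 4763263471/1167855) + 22094 = -20896438015132/5123379885 + 22094 = 92299517164058/5123379885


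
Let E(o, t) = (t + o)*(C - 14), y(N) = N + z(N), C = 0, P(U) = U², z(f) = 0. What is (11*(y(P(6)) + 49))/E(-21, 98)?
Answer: -85/98 ≈ -0.86735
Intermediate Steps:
y(N) = N (y(N) = N + 0 = N)
E(o, t) = -14*o - 14*t (E(o, t) = (t + o)*(0 - 14) = (o + t)*(-14) = -14*o - 14*t)
(11*(y(P(6)) + 49))/E(-21, 98) = (11*(6² + 49))/(-14*(-21) - 14*98) = (11*(36 + 49))/(294 - 1372) = (11*85)/(-1078) = 935*(-1/1078) = -85/98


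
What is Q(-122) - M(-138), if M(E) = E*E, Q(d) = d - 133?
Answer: -19299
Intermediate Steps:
Q(d) = -133 + d
M(E) = E²
Q(-122) - M(-138) = (-133 - 122) - 1*(-138)² = -255 - 1*19044 = -255 - 19044 = -19299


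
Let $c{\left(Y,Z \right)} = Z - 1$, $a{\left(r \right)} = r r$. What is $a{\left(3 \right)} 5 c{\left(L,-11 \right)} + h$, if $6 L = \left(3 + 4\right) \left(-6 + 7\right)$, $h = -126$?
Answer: $-666$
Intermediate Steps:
$a{\left(r \right)} = r^{2}$
$L = \frac{7}{6}$ ($L = \frac{\left(3 + 4\right) \left(-6 + 7\right)}{6} = \frac{7 \cdot 1}{6} = \frac{1}{6} \cdot 7 = \frac{7}{6} \approx 1.1667$)
$c{\left(Y,Z \right)} = -1 + Z$
$a{\left(3 \right)} 5 c{\left(L,-11 \right)} + h = 3^{2} \cdot 5 \left(-1 - 11\right) - 126 = 9 \cdot 5 \left(-12\right) - 126 = 45 \left(-12\right) - 126 = -540 - 126 = -666$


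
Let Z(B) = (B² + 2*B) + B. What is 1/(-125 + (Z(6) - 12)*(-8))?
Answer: -1/461 ≈ -0.0021692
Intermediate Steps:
Z(B) = B² + 3*B
1/(-125 + (Z(6) - 12)*(-8)) = 1/(-125 + (6*(3 + 6) - 12)*(-8)) = 1/(-125 + (6*9 - 12)*(-8)) = 1/(-125 + (54 - 12)*(-8)) = 1/(-125 + 42*(-8)) = 1/(-125 - 336) = 1/(-461) = -1/461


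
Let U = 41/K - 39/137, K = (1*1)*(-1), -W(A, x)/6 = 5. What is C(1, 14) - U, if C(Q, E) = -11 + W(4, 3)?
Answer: 39/137 ≈ 0.28467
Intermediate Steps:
W(A, x) = -30 (W(A, x) = -6*5 = -30)
K = -1 (K = 1*(-1) = -1)
C(Q, E) = -41 (C(Q, E) = -11 - 30 = -41)
U = -5656/137 (U = 41/(-1) - 39/137 = 41*(-1) - 39*1/137 = -41 - 39/137 = -5656/137 ≈ -41.285)
C(1, 14) - U = -41 - 1*(-5656/137) = -41 + 5656/137 = 39/137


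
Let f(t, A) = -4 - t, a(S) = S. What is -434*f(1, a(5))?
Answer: 2170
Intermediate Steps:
-434*f(1, a(5)) = -434*(-4 - 1*1) = -434*(-4 - 1) = -434*(-5) = 2170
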